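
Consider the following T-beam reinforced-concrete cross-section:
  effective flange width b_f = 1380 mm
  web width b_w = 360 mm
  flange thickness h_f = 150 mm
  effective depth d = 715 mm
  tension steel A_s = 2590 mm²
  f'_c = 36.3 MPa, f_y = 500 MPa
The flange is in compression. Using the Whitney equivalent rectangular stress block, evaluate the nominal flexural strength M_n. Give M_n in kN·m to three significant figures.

M_n ≈ 906 kN·m

Tension: T = A_s f_y = 2590 × 500 = 1295000 N.
Try a within the flange: a = T/(0.85 f'_c b_f) = 1295000/(0.85 × 36.3 × 1380) = 30.41 mm.
Since a = 30.41 ≤ h_f = 150 mm, the stress block lies entirely in the flange; analyse as a rectangular beam of width b_f.
M_n = T(d − a/2) = 1295000 × (715 − 15.205) = 906.23 × 10⁶ N·mm.
M_n = 906.23 kN·m.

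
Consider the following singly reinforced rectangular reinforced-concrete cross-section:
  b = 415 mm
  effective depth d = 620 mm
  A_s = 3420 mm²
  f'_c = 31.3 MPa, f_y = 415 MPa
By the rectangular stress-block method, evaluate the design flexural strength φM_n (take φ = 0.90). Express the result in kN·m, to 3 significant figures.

T = A_s f_y = 3420 × 415 = 1419300 N = 1419.3 kN.
From C = T: a = T/(0.85 f'_c b) = 1419300/(0.85 × 31.3 × 415) = 128.55 mm.
M_n = T(d − a/2) = 1419.3 kN × (620 − 64.275) mm = 788.74 kN·m.
φM_n = 0.90 × 788.74 = 709.87 kN·m.

φM_n ≈ 710 kN·m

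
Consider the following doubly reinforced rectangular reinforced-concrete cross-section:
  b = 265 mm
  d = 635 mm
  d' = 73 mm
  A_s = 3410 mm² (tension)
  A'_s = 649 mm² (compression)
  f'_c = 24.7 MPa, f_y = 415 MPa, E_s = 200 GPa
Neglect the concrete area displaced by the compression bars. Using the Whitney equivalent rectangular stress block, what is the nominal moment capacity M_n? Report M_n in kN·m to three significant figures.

M_n ≈ 761 kN·m

Assume both tension and compression steel yield.
Net tension couple steel: A_s − A'_s = 2761 mm².
a = (A_s − A'_s) f_y / (0.85 f'_c b) = 1145815/(0.85 × 24.7 × 265) = 205.95 mm.
c = a/β₁ = 205.95/0.85 = 242.29 mm; ε'_s = 0.003(c − d')/c = 0.0021 ≥ f_y/E_s = 0.0021, so compression steel does yield.
M_n = (A_s − A'_s) f_y (d − a/2) + A'_s f_y (d − d') = [1145815 × (635 − 102.975) + 269335 × (635 − 73)] × 10⁻⁶ = 609.60 + 151.37 = 760.97 kN·m.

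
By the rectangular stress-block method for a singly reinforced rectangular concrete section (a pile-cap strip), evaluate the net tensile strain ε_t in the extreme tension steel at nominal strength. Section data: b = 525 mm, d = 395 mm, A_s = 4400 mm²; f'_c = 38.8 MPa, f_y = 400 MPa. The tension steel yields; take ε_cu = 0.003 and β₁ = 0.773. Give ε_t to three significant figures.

ε_t ≈ 0.00601

a = A_s f_y/(0.85 f'_c b) = 101.65 mm.
β₁ = 0.773, so c = a/β₁ = 101.65/0.773 = 131.50 mm.
From the linear strain diagram with ε_cu = 0.003: ε_t = 0.003 (d − c)/c = 0.003 × (395 − 131.50)/131.50 = 0.00601.
Since ε_t ≥ 0.005, the section is tension-controlled.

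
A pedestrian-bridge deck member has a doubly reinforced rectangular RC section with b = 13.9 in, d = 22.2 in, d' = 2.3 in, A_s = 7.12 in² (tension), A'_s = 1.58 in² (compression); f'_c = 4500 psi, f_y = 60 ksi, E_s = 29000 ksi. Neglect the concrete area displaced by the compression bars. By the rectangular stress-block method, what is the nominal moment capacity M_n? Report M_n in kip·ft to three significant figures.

Assume both steels yield.
a = (A_s − A'_s) f_y/(0.85 f'_c b) = (7.12 − 1.58) × 60/(0.85 × 4.5 × 13.9) = 6.252 in.
c = a/β₁ = 6.252/0.825 = 7.578 in; ε'_s = 0.003(c − d')/c = 0.0021 ≥ ε_y = 0.0021, so the compression steel yields.
M_n = (A_s − A'_s) f_y (d − a/2) + A'_s f_y (d − d') = 332.4 × (22.2 − 3.126) + 94.8 × (22.2 − 2.3) = 6340.2 + 1886.5 = 8226.7 kip·in = 8226.7/12 = 685.56 kip·ft.

M_n ≈ 686 kip·ft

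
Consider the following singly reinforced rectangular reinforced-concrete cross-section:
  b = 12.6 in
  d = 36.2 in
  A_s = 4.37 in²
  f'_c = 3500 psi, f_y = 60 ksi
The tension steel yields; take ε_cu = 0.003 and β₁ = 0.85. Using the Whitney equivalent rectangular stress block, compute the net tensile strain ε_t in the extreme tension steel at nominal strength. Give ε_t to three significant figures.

ε_t ≈ 0.0102

a = A_s f_y/(0.85 f'_c b) = 6.995 in.
β₁ = 0.85, so c = a/β₁ = 6.995/0.85 = 8.229 in.
From the linear strain diagram with ε_cu = 0.003: ε_t = 0.003 (d − c)/c = 0.003 × (36.2 − 8.229)/8.229 = 0.0102.
Since ε_t ≥ 0.005, the section is tension-controlled.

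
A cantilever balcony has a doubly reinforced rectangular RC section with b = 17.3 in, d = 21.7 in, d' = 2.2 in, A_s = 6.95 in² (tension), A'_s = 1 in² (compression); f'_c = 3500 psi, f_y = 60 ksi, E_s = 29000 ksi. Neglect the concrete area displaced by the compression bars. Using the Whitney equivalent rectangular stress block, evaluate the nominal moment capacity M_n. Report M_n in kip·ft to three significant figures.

M_n ≈ 640 kip·ft

Assume both steels yield.
a = (A_s − A'_s) f_y/(0.85 f'_c b) = (6.95 − 1) × 60/(0.85 × 3.5 × 17.3) = 6.936 in.
c = a/β₁ = 6.936/0.85 = 8.160 in; ε'_s = 0.003(c − d')/c = 0.0022 ≥ ε_y = 0.0021, so the compression steel yields.
M_n = (A_s − A'_s) f_y (d − a/2) + A'_s f_y (d − d') = 357 × (21.7 − 3.468) + 60 × (21.7 − 2.2) = 6508.8 + 1170.0 = 7678.8 kip·in = 7678.8/12 = 639.90 kip·ft.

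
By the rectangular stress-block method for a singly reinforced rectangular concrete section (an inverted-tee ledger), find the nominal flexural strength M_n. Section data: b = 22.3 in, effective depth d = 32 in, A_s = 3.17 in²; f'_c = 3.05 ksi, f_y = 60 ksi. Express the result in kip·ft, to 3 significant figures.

T = A_s f_y = 3.17 × 60 = 190.2 kips.
a = T/(0.85 f'_c b) = 190.2/(0.85 × 3.05 × 22.3) = 3.290 in.
M_n = T(d − a/2) = 190.2 × (32 − 1.645) = 5773.5 kip·in = 5773.5/12 = 481.13 kip·ft.

M_n ≈ 481 kip·ft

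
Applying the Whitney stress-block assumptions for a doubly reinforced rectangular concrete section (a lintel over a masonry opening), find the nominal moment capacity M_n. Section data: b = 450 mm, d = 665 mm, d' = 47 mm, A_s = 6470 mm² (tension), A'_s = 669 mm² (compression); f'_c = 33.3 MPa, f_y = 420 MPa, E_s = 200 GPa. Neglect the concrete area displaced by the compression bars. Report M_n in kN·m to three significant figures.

M_n ≈ 1560 kN·m

Assume both tension and compression steel yield.
Net tension couple steel: A_s − A'_s = 5801 mm².
a = (A_s − A'_s) f_y / (0.85 f'_c b) = 2436420/(0.85 × 33.3 × 450) = 191.28 mm.
c = a/β₁ = 191.28/0.812 = 235.57 mm; ε'_s = 0.003(c − d')/c = 0.0024 ≥ f_y/E_s = 0.0021, so compression steel does yield.
M_n = (A_s − A'_s) f_y (d − a/2) + A'_s f_y (d − d') = [2436420 × (665 − 95.64) + 280980 × (665 − 47)] × 10⁻⁶ = 1387.20 + 173.65 = 1560.85 kN·m.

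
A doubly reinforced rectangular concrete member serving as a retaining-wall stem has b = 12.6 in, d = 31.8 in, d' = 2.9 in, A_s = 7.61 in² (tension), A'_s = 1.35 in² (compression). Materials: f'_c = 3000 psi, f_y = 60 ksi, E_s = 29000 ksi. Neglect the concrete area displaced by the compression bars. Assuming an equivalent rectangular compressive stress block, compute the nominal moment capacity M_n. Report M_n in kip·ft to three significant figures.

M_n ≈ 1010 kip·ft

Assume both steels yield.
a = (A_s − A'_s) f_y/(0.85 f'_c b) = (7.61 − 1.35) × 60/(0.85 × 3 × 12.6) = 11.690 in.
c = a/β₁ = 11.690/0.85 = 13.753 in; ε'_s = 0.003(c − d')/c = 0.0024 ≥ ε_y = 0.0021, so the compression steel yields.
M_n = (A_s − A'_s) f_y (d − a/2) + A'_s f_y (d − d') = 375.6 × (31.8 − 5.845) + 81 × (31.8 − 2.9) = 9748.7 + 2340.9 = 12089.6 kip·in = 12089.6/12 = 1007.47 kip·ft.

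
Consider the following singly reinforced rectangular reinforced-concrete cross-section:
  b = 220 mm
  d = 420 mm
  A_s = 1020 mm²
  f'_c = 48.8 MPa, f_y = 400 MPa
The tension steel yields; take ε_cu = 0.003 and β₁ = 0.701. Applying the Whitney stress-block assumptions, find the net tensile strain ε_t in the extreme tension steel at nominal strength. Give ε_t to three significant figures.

ε_t ≈ 0.0168

a = A_s f_y/(0.85 f'_c b) = 44.71 mm.
β₁ = 0.701, so c = a/β₁ = 44.71/0.701 = 63.78 mm.
From the linear strain diagram with ε_cu = 0.003: ε_t = 0.003 (d − c)/c = 0.003 × (420 − 63.78)/63.78 = 0.0168.
Since ε_t ≥ 0.005, the section is tension-controlled.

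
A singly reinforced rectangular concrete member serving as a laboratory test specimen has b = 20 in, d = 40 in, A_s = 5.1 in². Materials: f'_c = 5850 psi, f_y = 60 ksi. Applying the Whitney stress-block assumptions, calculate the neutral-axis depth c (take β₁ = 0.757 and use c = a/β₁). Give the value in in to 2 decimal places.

c ≈ 4.06 in

T = A_s f_y = 5.1 × 60 = 306 kips.
a = T/(0.85 f'_c b) = 306/(0.85 × 5.85 × 20) = 3.0769 in.
With β₁ = 0.757, c = a/β₁ = 3.0769/0.757 = 4.06 in.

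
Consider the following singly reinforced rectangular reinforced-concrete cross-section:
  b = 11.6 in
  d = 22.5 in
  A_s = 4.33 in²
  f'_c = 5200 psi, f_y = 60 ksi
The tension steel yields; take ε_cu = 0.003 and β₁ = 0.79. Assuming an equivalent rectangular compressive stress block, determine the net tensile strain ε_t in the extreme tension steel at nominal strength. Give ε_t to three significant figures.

a = A_s f_y/(0.85 f'_c b) = 5.067 in.
β₁ = 0.79, so c = a/β₁ = 5.067/0.79 = 6.414 in.
From the linear strain diagram with ε_cu = 0.003: ε_t = 0.003 (d − c)/c = 0.003 × (22.5 − 6.414)/6.414 = 0.00752.
Since ε_t ≥ 0.005, the section is tension-controlled.

ε_t ≈ 0.00752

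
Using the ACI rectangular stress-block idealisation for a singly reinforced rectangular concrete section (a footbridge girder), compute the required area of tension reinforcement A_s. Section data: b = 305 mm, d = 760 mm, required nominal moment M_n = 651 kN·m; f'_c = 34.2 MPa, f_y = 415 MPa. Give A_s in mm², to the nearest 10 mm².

With M_n = 0.85 f'_c a b (d − a/2), solve the quadratic for a:
a = d − √(d² − 2M_n/(0.85 f'_c b)) = 760 − √(760² − 2 × 651×10⁶/(0.85 × 34.2 × 305)) = 103.68 mm.
A_s = 0.85 f'_c a b / f_y = 0.85 × 34.2 × 103.68 × 305 / 415 = 2215.1 mm².

A_s ≈ 2220 mm²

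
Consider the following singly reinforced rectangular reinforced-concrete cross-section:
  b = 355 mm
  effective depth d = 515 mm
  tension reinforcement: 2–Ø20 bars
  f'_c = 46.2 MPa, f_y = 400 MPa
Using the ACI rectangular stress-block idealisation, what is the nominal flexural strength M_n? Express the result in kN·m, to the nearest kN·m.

A_s = 2 × 314 = 628 mm².
T = A_s f_y = 628 × 400 = 251200 N = 251.2 kN.
From C = T: a = T/(0.85 f'_c b) = 251200/(0.85 × 46.2 × 355) = 18.02 mm.
M_n = T(d − a/2) = 251.2 kN × (515 − 9.01) mm = 127.10 kN·m.

M_n ≈ 127 kN·m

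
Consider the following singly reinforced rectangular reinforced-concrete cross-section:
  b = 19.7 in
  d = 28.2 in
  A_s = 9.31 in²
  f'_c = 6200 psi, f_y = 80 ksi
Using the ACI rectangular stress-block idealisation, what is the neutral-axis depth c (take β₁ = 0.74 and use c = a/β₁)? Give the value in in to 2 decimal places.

c ≈ 9.69 in

T = A_s f_y = 9.31 × 80 = 744.8 kips.
a = T/(0.85 f'_c b) = 744.8/(0.85 × 6.2 × 19.7) = 7.1740 in.
With β₁ = 0.74, c = a/β₁ = 7.1740/0.74 = 9.69 in.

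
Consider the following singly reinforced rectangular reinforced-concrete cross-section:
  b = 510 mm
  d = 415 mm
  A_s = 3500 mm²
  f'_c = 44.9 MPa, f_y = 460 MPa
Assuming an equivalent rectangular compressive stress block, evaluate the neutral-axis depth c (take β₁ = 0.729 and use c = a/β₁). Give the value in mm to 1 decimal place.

c ≈ 113.5 mm

T = A_s f_y = 3500 × 460 = 1610000 N = 1610 kN.
Setting C = 0.85 f'_c a b equal to T: a = 1610000/(0.85 × 44.9 × 510) = 82.716 mm.
With β₁ = 0.729, c = a/β₁ = 82.716/0.729 = 113.5 mm.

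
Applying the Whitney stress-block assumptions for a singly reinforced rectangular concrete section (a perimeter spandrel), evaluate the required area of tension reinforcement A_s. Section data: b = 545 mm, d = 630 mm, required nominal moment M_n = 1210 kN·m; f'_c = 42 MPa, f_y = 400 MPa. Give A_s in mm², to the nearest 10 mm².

With M_n = 0.85 f'_c a b (d − a/2), solve the quadratic for a:
a = d − √(d² − 2M_n/(0.85 f'_c b)) = 630 − √(630² − 2 × 1210×10⁶/(0.85 × 42 × 545)) = 107.97 mm.
A_s = 0.85 f'_c a b / f_y = 0.85 × 42 × 107.97 × 545 / 400 = 5251.8 mm².

A_s ≈ 5250 mm²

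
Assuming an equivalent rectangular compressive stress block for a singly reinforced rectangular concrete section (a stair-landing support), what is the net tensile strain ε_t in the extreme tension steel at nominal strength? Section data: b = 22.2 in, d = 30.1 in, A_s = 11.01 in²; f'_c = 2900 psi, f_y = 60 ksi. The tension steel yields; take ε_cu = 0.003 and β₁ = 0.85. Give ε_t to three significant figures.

a = A_s f_y/(0.85 f'_c b) = 12.072 in.
β₁ = 0.85, so c = a/β₁ = 12.072/0.85 = 14.202 in.
From the linear strain diagram with ε_cu = 0.003: ε_t = 0.003 (d − c)/c = 0.003 × (30.1 − 14.202)/14.202 = 0.00336.
ε_t < 0.004 — the section is over-reinforced for flexure under ACI limits.

ε_t ≈ 0.00336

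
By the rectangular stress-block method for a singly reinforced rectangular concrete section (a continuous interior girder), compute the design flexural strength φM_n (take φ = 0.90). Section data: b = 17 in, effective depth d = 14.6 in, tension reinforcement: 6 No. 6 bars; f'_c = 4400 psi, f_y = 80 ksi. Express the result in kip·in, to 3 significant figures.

A_s = 6 × 0.44 = 2.64 in².
T = A_s f_y = 2.64 × 80 = 211.2 kips.
a = T/(0.85 f'_c b) = 211.2/(0.85 × 4.4 × 17) = 3.322 in.
M_n = T(d − a/2) = 211.2 × (14.6 − 1.661) = 2732.7 kip·in.
φM_n = 0.90 × 2732.7 = 2459.4 kip·in.

φM_n ≈ 2460 kip·in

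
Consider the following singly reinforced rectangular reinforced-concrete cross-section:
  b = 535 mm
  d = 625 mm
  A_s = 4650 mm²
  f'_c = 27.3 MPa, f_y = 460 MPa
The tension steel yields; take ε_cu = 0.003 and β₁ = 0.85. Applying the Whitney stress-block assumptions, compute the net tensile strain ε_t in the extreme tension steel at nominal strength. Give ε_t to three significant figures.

ε_t ≈ 0.00625

a = A_s f_y/(0.85 f'_c b) = 172.30 mm.
β₁ = 0.85, so c = a/β₁ = 172.30/0.85 = 202.71 mm.
From the linear strain diagram with ε_cu = 0.003: ε_t = 0.003 (d − c)/c = 0.003 × (625 − 202.71)/202.71 = 0.00625.
Since ε_t ≥ 0.005, the section is tension-controlled.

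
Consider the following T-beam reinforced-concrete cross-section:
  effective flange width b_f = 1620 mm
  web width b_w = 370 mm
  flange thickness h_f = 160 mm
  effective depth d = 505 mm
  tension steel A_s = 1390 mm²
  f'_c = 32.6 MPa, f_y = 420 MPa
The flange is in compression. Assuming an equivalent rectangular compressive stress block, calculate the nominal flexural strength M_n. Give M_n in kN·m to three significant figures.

M_n ≈ 291 kN·m

Tension: T = A_s f_y = 1390 × 420 = 583800 N.
Try a within the flange: a = T/(0.85 f'_c b_f) = 583800/(0.85 × 32.6 × 1620) = 13.01 mm.
Since a = 13.01 ≤ h_f = 160 mm, the stress block lies entirely in the flange; analyse as a rectangular beam of width b_f.
M_n = T(d − a/2) = 583800 × (505 − 6.505) = 291.02 × 10⁶ N·mm.
M_n = 291.02 kN·m.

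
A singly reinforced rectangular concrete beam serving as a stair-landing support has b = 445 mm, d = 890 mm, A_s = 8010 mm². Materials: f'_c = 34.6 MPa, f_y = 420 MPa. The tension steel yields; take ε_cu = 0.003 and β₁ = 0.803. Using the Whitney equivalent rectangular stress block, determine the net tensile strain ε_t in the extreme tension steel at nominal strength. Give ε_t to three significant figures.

a = A_s f_y/(0.85 f'_c b) = 257.06 mm.
β₁ = 0.803, so c = a/β₁ = 257.06/0.803 = 320.12 mm.
From the linear strain diagram with ε_cu = 0.003: ε_t = 0.003 (d − c)/c = 0.003 × (890 − 320.12)/320.12 = 0.00534.
Since ε_t ≥ 0.005, the section is tension-controlled.

ε_t ≈ 0.00534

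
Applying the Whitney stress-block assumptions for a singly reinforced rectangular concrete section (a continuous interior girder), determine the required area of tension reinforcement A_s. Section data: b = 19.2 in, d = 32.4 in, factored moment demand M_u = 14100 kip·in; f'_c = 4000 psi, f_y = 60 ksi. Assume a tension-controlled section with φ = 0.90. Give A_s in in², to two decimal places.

A_s ≈ 9.28 in²

M_n = M_u/φ = 14100/0.90 = 15666.7 kip·in.
From M_n = 0.85 f'_c a b (d − a/2):
a = d − √(d² − 2M_n/(0.85 f'_c b)) = 32.4 − √(32.4² − 2 × 15666.7/(0.85 × 4 × 19.2)) = 8.530 in.
A_s = 0.85 f'_c a b / f_y = 0.85 × 4 × 8.530 × 19.2 / 60 = 9.281 in².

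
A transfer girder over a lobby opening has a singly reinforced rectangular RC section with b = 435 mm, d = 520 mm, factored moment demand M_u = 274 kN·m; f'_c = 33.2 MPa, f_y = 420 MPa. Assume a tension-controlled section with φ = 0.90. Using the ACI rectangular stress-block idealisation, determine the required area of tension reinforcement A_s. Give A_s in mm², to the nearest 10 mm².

M_n = M_u/φ = 274/0.90 = 304.444 kN·m.
With M_n = 0.85 f'_c a b (d − a/2), solve the quadratic for a:
a = d − √(d² − 2M_n/(0.85 f'_c b)) = 520 − √(520² − 2 × 304.444×10⁶/(0.85 × 33.2 × 435)) = 50.11 mm.
A_s = 0.85 f'_c a b / f_y = 0.85 × 33.2 × 50.11 × 435 / 420 = 1464.6 mm².

A_s ≈ 1460 mm²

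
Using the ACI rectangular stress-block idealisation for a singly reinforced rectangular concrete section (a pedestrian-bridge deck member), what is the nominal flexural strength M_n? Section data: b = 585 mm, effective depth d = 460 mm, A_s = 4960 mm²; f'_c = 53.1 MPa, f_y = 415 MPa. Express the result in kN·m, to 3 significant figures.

M_n ≈ 867 kN·m

T = A_s f_y = 4960 × 415 = 2058400 N = 2058.4 kN.
From C = T: a = T/(0.85 f'_c b) = 2058400/(0.85 × 53.1 × 585) = 77.96 mm.
M_n = T(d − a/2) = 2058.4 kN × (460 − 38.98) mm = 866.63 kN·m.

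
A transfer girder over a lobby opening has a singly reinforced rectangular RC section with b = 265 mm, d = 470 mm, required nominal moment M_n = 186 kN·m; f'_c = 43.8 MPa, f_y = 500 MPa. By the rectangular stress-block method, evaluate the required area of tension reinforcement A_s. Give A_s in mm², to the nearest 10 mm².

With M_n = 0.85 f'_c a b (d − a/2), solve the quadratic for a:
a = d − √(d² − 2M_n/(0.85 f'_c b)) = 470 − √(470² − 2 × 186×10⁶/(0.85 × 43.8 × 265)) = 41.99 mm.
A_s = 0.85 f'_c a b / f_y = 0.85 × 43.8 × 41.99 × 265 / 500 = 828.5 mm².

A_s ≈ 830 mm²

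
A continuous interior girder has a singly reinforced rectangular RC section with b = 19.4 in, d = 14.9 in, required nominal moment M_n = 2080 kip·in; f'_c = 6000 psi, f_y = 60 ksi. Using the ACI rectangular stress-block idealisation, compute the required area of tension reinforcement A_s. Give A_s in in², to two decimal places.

From M_n = 0.85 f'_c a b (d − a/2):
a = d − √(d² − 2M_n/(0.85 f'_c b)) = 14.9 − √(14.9² − 2 × 2080/(0.85 × 6 × 19.4)) = 1.485 in.
A_s = 0.85 f'_c a b / f_y = 0.85 × 6 × 1.485 × 19.4 / 60 = 2.449 in².

A_s ≈ 2.45 in²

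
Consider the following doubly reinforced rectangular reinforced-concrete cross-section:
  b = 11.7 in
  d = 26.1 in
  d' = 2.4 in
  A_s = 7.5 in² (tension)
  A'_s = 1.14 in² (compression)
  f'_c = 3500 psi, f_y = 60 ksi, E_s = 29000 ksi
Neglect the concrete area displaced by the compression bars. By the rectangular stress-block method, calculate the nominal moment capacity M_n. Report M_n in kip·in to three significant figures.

M_n ≈ 9490 kip·in

Assume both steels yield.
a = (A_s − A'_s) f_y/(0.85 f'_c b) = (7.5 − 1.14) × 60/(0.85 × 3.5 × 11.7) = 10.963 in.
c = a/β₁ = 10.963/0.85 = 12.898 in; ε'_s = 0.003(c − d')/c = 0.0024 ≥ ε_y = 0.0021, so the compression steel yields.
M_n = (A_s − A'_s) f_y (d − a/2) + A'_s f_y (d − d') = 381.6 × (26.1 − 5.4815) + 68.4 × (26.1 − 2.4) = 7868.0 + 1621.1 = 9489.1 kip·in.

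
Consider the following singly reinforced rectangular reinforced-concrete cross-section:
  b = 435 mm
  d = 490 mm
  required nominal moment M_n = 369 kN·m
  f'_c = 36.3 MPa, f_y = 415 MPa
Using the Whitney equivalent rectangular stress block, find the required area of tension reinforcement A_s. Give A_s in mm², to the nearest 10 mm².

A_s ≈ 1930 mm²

With M_n = 0.85 f'_c a b (d − a/2), solve the quadratic for a:
a = d − √(d² − 2M_n/(0.85 f'_c b)) = 490 − √(490² − 2 × 369×10⁶/(0.85 × 36.3 × 435)) = 59.75 mm.
A_s = 0.85 f'_c a b / f_y = 0.85 × 36.3 × 59.75 × 435 / 415 = 1932.4 mm².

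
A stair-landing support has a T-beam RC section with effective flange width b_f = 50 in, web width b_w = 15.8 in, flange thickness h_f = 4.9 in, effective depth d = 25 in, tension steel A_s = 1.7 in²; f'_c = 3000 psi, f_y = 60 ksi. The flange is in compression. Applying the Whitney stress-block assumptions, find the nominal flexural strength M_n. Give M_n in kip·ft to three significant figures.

Tension: T = A_s f_y = 1.7 × 60 = 102 kips.
Try a within the flange: a = T/(0.85 f'_c b_f) = 102/(0.85 × 3 × 50) = 0.800 in.
Since a = 0.800 ≤ h_f = 4.9 in, the stress block lies entirely in the flange; analyse as a rectangular beam of width b_f.
M_n = T(d − a/2) = 102 × (25 − 0.4) = 2509.2 kip·in.
M_n = 2509.2/12 = 209.10 kip·ft.

M_n ≈ 209 kip·ft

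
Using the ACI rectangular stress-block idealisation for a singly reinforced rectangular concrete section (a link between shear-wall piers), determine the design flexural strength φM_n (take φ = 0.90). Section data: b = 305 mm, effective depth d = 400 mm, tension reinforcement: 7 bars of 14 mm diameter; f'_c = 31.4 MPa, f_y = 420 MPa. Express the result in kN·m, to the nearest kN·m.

φM_n ≈ 152 kN·m

A_s = 7 × 154 = 1078 mm².
T = A_s f_y = 1078 × 420 = 452760 N = 452.76 kN.
From C = T: a = T/(0.85 f'_c b) = 452760/(0.85 × 31.4 × 305) = 55.62 mm.
M_n = T(d − a/2) = 452.76 kN × (400 − 27.81) mm = 168.51 kN·m.
φM_n = 0.90 × 168.51 = 151.66 kN·m.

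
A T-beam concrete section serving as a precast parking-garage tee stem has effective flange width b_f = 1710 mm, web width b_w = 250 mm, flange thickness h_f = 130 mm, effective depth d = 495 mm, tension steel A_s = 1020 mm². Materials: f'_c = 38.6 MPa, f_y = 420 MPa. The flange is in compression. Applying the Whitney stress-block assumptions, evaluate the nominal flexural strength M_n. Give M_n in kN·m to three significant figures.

Tension: T = A_s f_y = 1020 × 420 = 428400 N.
Try a within the flange: a = T/(0.85 f'_c b_f) = 428400/(0.85 × 38.6 × 1710) = 7.64 mm.
Since a = 7.64 ≤ h_f = 130 mm, the stress block lies entirely in the flange; analyse as a rectangular beam of width b_f.
M_n = T(d − a/2) = 428400 × (495 − 3.82) = 210.42 × 10⁶ N·mm.
M_n = 210.42 kN·m.

M_n ≈ 210 kN·m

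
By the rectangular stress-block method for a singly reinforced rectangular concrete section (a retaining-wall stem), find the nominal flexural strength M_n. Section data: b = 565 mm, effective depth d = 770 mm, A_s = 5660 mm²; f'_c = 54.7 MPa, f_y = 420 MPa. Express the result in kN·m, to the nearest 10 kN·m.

T = A_s f_y = 5660 × 420 = 2377200 N = 2377.2 kN.
From C = T: a = T/(0.85 f'_c b) = 2377200/(0.85 × 54.7 × 565) = 90.49 mm.
M_n = T(d − a/2) = 2377.2 kN × (770 − 45.245) mm = 1722.89 kN·m.

M_n ≈ 1720 kN·m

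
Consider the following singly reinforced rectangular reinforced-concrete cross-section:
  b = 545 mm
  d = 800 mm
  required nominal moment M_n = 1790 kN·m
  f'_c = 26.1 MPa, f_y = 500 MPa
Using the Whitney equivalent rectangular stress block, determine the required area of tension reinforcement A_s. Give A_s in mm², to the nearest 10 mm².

A_s ≈ 5160 mm²

With M_n = 0.85 f'_c a b (d − a/2), solve the quadratic for a:
a = d − √(d² − 2M_n/(0.85 f'_c b)) = 800 − √(800² − 2 × 1790×10⁶/(0.85 × 26.1 × 545)) = 213.56 mm.
A_s = 0.85 f'_c a b / f_y = 0.85 × 26.1 × 213.56 × 545 / 500 = 5164.2 mm².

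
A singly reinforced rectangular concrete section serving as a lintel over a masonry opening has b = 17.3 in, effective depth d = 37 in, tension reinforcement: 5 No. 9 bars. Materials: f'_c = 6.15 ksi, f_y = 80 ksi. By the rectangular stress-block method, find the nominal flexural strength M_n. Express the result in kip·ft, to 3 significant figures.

A_s = 5 × 1 = 5 in².
T = A_s f_y = 5 × 80 = 400 kips.
a = T/(0.85 f'_c b) = 400/(0.85 × 6.15 × 17.3) = 4.423 in.
M_n = T(d − a/2) = 400 × (37 − 2.2115) = 13915.4 kip·in = 13915.4/12 = 1159.62 kip·ft.

M_n ≈ 1160 kip·ft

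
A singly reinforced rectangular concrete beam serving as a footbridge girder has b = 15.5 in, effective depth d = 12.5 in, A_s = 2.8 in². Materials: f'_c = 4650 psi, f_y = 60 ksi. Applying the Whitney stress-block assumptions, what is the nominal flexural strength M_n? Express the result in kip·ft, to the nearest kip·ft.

T = A_s f_y = 2.8 × 60 = 168 kips.
a = T/(0.85 f'_c b) = 168/(0.85 × 4.65 × 15.5) = 2.742 in.
M_n = T(d − a/2) = 168 × (12.5 − 1.371) = 1869.7 kip·in = 1869.7/12 = 155.81 kip·ft.

M_n ≈ 156 kip·ft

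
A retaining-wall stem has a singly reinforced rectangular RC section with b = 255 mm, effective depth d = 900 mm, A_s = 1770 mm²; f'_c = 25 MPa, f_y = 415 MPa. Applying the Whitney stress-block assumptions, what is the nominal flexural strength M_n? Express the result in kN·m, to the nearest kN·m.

M_n ≈ 611 kN·m

T = A_s f_y = 1770 × 415 = 734550 N = 734.55 kN.
From C = T: a = T/(0.85 f'_c b) = 734550/(0.85 × 25 × 255) = 135.56 mm.
M_n = T(d − a/2) = 734.55 kN × (900 − 67.78) mm = 611.31 kN·m.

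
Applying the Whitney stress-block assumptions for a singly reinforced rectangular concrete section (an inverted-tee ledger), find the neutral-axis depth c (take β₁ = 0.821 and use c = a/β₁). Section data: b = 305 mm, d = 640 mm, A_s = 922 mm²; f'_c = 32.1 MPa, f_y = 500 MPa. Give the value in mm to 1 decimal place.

T = A_s f_y = 922 × 500 = 461000 N = 461 kN.
Setting C = 0.85 f'_c a b equal to T: a = 461000/(0.85 × 32.1 × 305) = 55.396 mm.
With β₁ = 0.821, c = a/β₁ = 55.396/0.821 = 67.5 mm.

c ≈ 67.5 mm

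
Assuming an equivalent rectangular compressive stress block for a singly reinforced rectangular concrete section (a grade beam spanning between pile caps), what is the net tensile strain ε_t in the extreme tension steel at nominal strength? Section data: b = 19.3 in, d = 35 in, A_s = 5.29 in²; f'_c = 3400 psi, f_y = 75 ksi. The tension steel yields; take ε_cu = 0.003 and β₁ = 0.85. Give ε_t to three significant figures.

a = A_s f_y/(0.85 f'_c b) = 7.113 in.
β₁ = 0.85, so c = a/β₁ = 7.113/0.85 = 8.368 in.
From the linear strain diagram with ε_cu = 0.003: ε_t = 0.003 (d − c)/c = 0.003 × (35 − 8.368)/8.368 = 0.00955.
Since ε_t ≥ 0.005, the section is tension-controlled.

ε_t ≈ 0.00955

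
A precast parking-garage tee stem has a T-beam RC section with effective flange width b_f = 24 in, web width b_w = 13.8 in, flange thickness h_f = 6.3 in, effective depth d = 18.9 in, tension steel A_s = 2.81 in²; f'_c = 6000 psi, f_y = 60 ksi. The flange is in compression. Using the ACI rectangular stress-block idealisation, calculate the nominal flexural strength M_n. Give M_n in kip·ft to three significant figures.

M_n ≈ 256 kip·ft

Tension: T = A_s f_y = 2.81 × 60 = 168.6 kips.
Try a within the flange: a = T/(0.85 f'_c b_f) = 168.6/(0.85 × 6 × 24) = 1.377 in.
Since a = 1.377 ≤ h_f = 6.3 in, the stress block lies entirely in the flange; analyse as a rectangular beam of width b_f.
M_n = T(d − a/2) = 168.6 × (18.9 − 0.6885) = 3070.5 kip·in.
M_n = 3070.5/12 = 255.88 kip·ft.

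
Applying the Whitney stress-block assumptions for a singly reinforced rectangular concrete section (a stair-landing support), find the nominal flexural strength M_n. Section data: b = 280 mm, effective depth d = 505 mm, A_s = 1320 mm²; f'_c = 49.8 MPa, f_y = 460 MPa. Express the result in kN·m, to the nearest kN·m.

M_n ≈ 291 kN·m

T = A_s f_y = 1320 × 460 = 607200 N = 607.2 kN.
From C = T: a = T/(0.85 f'_c b) = 607200/(0.85 × 49.8 × 280) = 51.23 mm.
M_n = T(d − a/2) = 607.2 kN × (505 − 25.615) mm = 291.08 kN·m.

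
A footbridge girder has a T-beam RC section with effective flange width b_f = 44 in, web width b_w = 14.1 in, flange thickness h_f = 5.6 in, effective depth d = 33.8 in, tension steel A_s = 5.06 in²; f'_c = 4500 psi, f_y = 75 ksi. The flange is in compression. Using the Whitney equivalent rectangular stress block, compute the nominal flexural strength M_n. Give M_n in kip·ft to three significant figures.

Tension: T = A_s f_y = 5.06 × 75 = 379.5 kips.
Try a within the flange: a = T/(0.85 f'_c b_f) = 379.5/(0.85 × 4.5 × 44) = 2.255 in.
Since a = 2.255 ≤ h_f = 5.6 in, the stress block lies entirely in the flange; analyse as a rectangular beam of width b_f.
M_n = T(d − a/2) = 379.5 × (33.8 − 1.1275) = 12399.2 kip·in.
M_n = 12399.2/12 = 1033.27 kip·ft.

M_n ≈ 1030 kip·ft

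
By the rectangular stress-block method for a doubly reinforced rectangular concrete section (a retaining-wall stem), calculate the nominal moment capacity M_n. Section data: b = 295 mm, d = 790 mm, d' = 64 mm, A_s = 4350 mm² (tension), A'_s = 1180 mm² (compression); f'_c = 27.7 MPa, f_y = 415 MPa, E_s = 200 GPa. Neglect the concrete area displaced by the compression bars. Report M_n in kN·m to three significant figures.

Assume both tension and compression steel yield.
Net tension couple steel: A_s − A'_s = 3170 mm².
a = (A_s − A'_s) f_y / (0.85 f'_c b) = 1315550/(0.85 × 27.7 × 295) = 189.40 mm.
c = a/β₁ = 189.40/0.85 = 222.82 mm; ε'_s = 0.003(c − d')/c = 0.0021 ≥ f_y/E_s = 0.0021, so compression steel does yield.
M_n = (A_s − A'_s) f_y (d − a/2) + A'_s f_y (d − d') = [1315550 × (790 − 94.7) + 489700 × (790 − 64)] × 10⁻⁶ = 914.70 + 355.52 = 1270.22 kN·m.

M_n ≈ 1270 kN·m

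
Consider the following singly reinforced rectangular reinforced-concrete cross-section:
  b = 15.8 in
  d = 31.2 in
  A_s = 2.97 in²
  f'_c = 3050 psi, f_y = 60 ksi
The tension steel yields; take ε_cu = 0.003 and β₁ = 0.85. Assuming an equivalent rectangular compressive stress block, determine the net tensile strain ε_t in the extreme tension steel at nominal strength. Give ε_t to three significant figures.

a = A_s f_y/(0.85 f'_c b) = 4.350 in.
β₁ = 0.85, so c = a/β₁ = 4.350/0.85 = 5.118 in.
From the linear strain diagram with ε_cu = 0.003: ε_t = 0.003 (d − c)/c = 0.003 × (31.2 − 5.118)/5.118 = 0.0153.
Since ε_t ≥ 0.005, the section is tension-controlled.

ε_t ≈ 0.0153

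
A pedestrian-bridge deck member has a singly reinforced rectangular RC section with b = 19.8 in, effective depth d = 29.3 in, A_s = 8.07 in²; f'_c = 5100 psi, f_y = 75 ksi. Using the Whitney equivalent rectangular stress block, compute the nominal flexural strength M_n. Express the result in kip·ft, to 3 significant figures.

M_n ≈ 1300 kip·ft

T = A_s f_y = 8.07 × 75 = 605.25 kips.
a = T/(0.85 f'_c b) = 605.25/(0.85 × 5.1 × 19.8) = 7.051 in.
M_n = T(d − a/2) = 605.25 × (29.3 − 3.5255) = 15600.0 kip·in = 15600.0/12 = 1300.00 kip·ft.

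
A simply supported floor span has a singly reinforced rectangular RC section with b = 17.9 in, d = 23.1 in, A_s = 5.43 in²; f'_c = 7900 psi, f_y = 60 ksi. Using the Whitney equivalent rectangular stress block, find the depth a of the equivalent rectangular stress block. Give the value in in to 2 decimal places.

T = A_s f_y = 5.43 × 60 = 325.8 kips.
a = T/(0.85 f'_c b) = 325.8/(0.85 × 7.9 × 17.9) = 2.71 in.

a ≈ 2.71 in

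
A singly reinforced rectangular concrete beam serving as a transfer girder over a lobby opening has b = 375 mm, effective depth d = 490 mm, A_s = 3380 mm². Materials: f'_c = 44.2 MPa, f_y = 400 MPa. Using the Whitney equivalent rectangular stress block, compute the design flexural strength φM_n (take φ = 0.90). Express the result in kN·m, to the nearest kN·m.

φM_n ≈ 538 kN·m

T = A_s f_y = 3380 × 400 = 1352000 N = 1352 kN.
From C = T: a = T/(0.85 f'_c b) = 1352000/(0.85 × 44.2 × 375) = 95.96 mm.
M_n = T(d − a/2) = 1352 kN × (490 − 47.98) mm = 597.61 kN·m.
φM_n = 0.90 × 597.61 = 537.85 kN·m.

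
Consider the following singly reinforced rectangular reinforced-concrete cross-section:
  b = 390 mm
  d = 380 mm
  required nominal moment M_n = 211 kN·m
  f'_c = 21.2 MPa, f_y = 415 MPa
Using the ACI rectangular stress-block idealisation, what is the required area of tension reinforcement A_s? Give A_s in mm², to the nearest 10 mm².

With M_n = 0.85 f'_c a b (d − a/2), solve the quadratic for a:
a = d − √(d² − 2M_n/(0.85 f'_c b)) = 380 − √(380² − 2 × 211×10⁶/(0.85 × 21.2 × 390)) = 89.56 mm.
A_s = 0.85 f'_c a b / f_y = 0.85 × 21.2 × 89.56 × 390 / 415 = 1516.7 mm².

A_s ≈ 1520 mm²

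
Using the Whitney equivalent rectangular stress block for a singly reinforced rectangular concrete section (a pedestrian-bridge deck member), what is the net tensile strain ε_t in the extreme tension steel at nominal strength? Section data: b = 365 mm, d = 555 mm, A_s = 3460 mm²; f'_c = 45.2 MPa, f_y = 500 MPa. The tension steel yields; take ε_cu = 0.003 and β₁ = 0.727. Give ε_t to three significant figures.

ε_t ≈ 0.00681

a = A_s f_y/(0.85 f'_c b) = 123.37 mm.
β₁ = 0.727, so c = a/β₁ = 123.37/0.727 = 169.70 mm.
From the linear strain diagram with ε_cu = 0.003: ε_t = 0.003 (d − c)/c = 0.003 × (555 − 169.70)/169.70 = 0.00681.
Since ε_t ≥ 0.005, the section is tension-controlled.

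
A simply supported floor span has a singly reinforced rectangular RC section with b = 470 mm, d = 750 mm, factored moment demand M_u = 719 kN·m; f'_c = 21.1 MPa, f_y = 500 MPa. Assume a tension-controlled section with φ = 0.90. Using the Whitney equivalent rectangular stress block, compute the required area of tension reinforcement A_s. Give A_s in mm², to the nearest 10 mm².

A_s ≈ 2350 mm²

M_n = M_u/φ = 719/0.90 = 798.889 kN·m.
With M_n = 0.85 f'_c a b (d − a/2), solve the quadratic for a:
a = d − √(d² − 2M_n/(0.85 f'_c b)) = 750 − √(750² − 2 × 798.889×10⁶/(0.85 × 21.1 × 470)) = 139.30 mm.
A_s = 0.85 f'_c a b / f_y = 0.85 × 21.1 × 139.30 × 470 / 500 = 2348.4 mm².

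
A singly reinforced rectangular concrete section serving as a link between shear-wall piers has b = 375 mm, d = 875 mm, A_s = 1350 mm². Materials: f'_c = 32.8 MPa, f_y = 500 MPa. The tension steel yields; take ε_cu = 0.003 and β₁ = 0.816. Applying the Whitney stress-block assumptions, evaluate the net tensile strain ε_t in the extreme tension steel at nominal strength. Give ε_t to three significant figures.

ε_t ≈ 0.0302

a = A_s f_y/(0.85 f'_c b) = 64.56 mm.
β₁ = 0.816, so c = a/β₁ = 64.56/0.816 = 79.12 mm.
From the linear strain diagram with ε_cu = 0.003: ε_t = 0.003 (d − c)/c = 0.003 × (875 − 79.12)/79.12 = 0.0302.
Since ε_t ≥ 0.005, the section is tension-controlled.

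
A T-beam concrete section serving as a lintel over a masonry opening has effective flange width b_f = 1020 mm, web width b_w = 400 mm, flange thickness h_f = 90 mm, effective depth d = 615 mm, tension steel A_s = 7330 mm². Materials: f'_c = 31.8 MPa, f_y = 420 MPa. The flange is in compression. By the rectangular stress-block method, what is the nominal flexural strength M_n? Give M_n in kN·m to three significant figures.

Tension: T = A_s f_y = 7330 × 420 = 3078600 N.
Try a within the flange: a = T/(0.85 f'_c b_f) = 3078600/(0.85 × 31.8 × 1020) = 111.66 mm.
a = 111.66 > h_f = 90 mm: the block extends into the web. Split into flange-overhang and web parts.
C_f = 0.85 f'_c (b_f − b_w) h_f = 0.85 × 31.8 × (1020 − 400) × 90 = 1508274 N.
Remaining web compression depth: a_w = (T − C_f)/(0.85 f'_c b_w) = (3078600 − 1508274)/(0.85 × 31.8 × 400) = 145.24 mm.
M_n = C_f(d − h_f/2) + (T − C_f)(d − a_w/2) = 1508274 × (615 − 45) + 1570326 × (615 − 72.62) = 859.72 + 851.71 = 1711.43 × 10⁶ N·mm.
M_n = 1711.43 kN·m.

M_n ≈ 1710 kN·m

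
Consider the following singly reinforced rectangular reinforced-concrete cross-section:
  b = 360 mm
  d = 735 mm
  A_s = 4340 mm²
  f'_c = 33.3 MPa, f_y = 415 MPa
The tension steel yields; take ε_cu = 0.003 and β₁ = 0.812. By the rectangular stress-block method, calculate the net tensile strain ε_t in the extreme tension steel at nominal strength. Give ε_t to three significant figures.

a = A_s f_y/(0.85 f'_c b) = 176.76 mm.
β₁ = 0.812, so c = a/β₁ = 176.76/0.812 = 217.68 mm.
From the linear strain diagram with ε_cu = 0.003: ε_t = 0.003 (d − c)/c = 0.003 × (735 − 217.68)/217.68 = 0.00713.
Since ε_t ≥ 0.005, the section is tension-controlled.

ε_t ≈ 0.00713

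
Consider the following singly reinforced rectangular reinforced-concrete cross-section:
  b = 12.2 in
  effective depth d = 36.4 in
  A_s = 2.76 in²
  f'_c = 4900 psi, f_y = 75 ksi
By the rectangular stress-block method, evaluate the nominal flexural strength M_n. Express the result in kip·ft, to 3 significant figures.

T = A_s f_y = 2.76 × 75 = 207 kips.
a = T/(0.85 f'_c b) = 207/(0.85 × 4.9 × 12.2) = 4.074 in.
M_n = T(d − a/2) = 207 × (36.4 − 2.037) = 7113.1 kip·in = 7113.1/12 = 592.76 kip·ft.

M_n ≈ 593 kip·ft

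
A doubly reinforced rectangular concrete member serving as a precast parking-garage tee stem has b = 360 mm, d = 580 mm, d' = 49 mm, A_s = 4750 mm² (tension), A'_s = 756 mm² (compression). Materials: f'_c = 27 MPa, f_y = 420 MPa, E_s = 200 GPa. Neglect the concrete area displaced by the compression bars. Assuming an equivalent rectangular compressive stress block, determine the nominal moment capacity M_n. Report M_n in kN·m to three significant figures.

M_n ≈ 971 kN·m

Assume both tension and compression steel yield.
Net tension couple steel: A_s − A'_s = 3994 mm².
a = (A_s − A'_s) f_y / (0.85 f'_c b) = 1677480/(0.85 × 27 × 360) = 203.04 mm.
c = a/β₁ = 203.04/0.85 = 238.87 mm; ε'_s = 0.003(c − d')/c = 0.0024 ≥ f_y/E_s = 0.0021, so compression steel does yield.
M_n = (A_s − A'_s) f_y (d − a/2) + A'_s f_y (d − d') = [1677480 × (580 − 101.52) + 317520 × (580 − 49)] × 10⁻⁶ = 802.64 + 168.60 = 971.24 kN·m.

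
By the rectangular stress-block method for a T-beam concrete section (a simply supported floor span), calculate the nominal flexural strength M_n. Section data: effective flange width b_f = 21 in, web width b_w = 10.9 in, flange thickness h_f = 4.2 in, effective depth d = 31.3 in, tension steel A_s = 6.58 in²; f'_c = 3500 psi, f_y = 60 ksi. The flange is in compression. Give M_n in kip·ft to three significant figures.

M_n ≈ 915 kip·ft

Tension: T = A_s f_y = 6.58 × 60 = 394.8 kips.
Try a within the flange: a = T/(0.85 f'_c b_f) = 394.8/(0.85 × 3.5 × 21) = 6.319 in.
a = 6.319 > h_f = 4.2 in: the block extends into the web. Split into flange-overhang and web parts.
C_f = 0.85 f'_c (b_f − b_w) h_f = 0.85 × 3.5 × (21 − 10.9) × 4.2 = 126.2 kips.
Remaining web compression depth: a_w = (T − C_f)/(0.85 f'_c b_w) = (394.8 − 126.2)/(0.85 × 3.5 × 10.9) = 8.283 in.
M_n = C_f(d − h_f/2) + (T − C_f)(d − a_w/2) = 126.2 × (31.3 − 2.1) + 268.6 × (31.3 − 4.1415) = 3685.0 + 7294.8 = 10979.8 kip·in.
M_n = 10979.8/12 = 914.98 kip·ft.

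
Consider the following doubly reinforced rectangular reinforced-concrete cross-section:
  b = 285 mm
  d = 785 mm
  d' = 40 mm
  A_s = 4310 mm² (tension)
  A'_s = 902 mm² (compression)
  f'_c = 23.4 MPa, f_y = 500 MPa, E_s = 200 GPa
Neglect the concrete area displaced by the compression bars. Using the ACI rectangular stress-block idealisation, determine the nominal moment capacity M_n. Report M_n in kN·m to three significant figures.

Assume both tension and compression steel yield.
Net tension couple steel: A_s − A'_s = 3408 mm².
a = (A_s − A'_s) f_y / (0.85 f'_c b) = 1704000/(0.85 × 23.4 × 285) = 300.60 mm.
c = a/β₁ = 300.60/0.85 = 353.65 mm; ε'_s = 0.003(c − d')/c = 0.0027 ≥ f_y/E_s = 0.0025, so compression steel does yield.
M_n = (A_s − A'_s) f_y (d − a/2) + A'_s f_y (d − d') = [1704000 × (785 − 150.3) + 451000 × (785 − 40)] × 10⁻⁶ = 1081.53 + 336.00 = 1417.53 kN·m.

M_n ≈ 1420 kN·m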